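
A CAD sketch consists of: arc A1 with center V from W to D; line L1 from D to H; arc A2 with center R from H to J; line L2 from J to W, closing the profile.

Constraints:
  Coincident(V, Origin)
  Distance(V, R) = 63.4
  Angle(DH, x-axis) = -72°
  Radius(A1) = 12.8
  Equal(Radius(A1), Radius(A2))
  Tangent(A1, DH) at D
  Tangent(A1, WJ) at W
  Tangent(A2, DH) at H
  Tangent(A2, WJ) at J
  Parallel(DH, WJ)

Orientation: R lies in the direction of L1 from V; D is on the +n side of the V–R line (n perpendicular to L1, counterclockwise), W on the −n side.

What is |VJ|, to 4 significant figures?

64.68

The slot axis is L1's direction at -72.0°, so u = (cos -72.0°, sin -72.0°) = (0.3090, -0.9511) and n = (−sin -72.0°, cos -72.0°) = (0.9511, 0.3090). V is at the origin and R lies 63.4 along u from V, so R = 63.4·u = (19.59, -60.30). Tangency of A1 to both parallel lines with radius 12.8 puts D and W at V ± 12.8·n: D = (12.17, 3.955), W = (-12.17, -3.955). Equal radii place H and J the same way about R: H = R + 12.8·n = (31.77, -56.34), J = R − 12.8·n = (7.418, -64.25). Then |VJ| = |J − V| = 64.68.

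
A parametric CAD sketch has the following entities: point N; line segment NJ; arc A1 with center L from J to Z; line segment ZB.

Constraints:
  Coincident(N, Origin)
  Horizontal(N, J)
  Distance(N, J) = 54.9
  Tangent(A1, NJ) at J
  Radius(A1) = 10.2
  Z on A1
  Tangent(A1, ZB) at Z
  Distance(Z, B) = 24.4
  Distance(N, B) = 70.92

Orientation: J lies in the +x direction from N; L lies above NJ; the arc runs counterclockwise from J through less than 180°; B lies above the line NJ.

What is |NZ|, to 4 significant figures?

66.04

Checks: |LZ| = 10.20 ✓; ∠(LZ, ZB) = 90.00° ✓; |ZB| = 24.40 ✓; |NB| = 70.92 ✓.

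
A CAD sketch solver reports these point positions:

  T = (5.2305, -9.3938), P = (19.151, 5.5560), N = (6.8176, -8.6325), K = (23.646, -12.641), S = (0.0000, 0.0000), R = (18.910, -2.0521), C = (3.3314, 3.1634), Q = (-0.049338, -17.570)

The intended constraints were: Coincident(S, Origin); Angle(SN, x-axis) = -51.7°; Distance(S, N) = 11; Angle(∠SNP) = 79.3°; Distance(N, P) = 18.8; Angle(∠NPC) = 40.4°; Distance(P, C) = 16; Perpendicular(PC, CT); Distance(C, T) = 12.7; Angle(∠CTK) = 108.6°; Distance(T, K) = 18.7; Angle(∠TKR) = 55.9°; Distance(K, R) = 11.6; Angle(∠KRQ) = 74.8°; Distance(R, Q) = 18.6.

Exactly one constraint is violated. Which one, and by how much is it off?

Distance(R, Q) = 18.6 — off by 5.90.

S = (0.00, 0.00) ✓; SN at -51.70° ✓; |SN| = 11.00 ✓; ∠SNP = 79.30° ✓; |NP| = 18.80 ✓; ∠NPC = 40.40° ✓; |PC| = 16.00 ✓; ∠(PC, CT) = 90.00° ✓; |CT| = 12.70 ✓; ∠CTK = 108.6° ✓; |TK| = 18.70 ✓; ∠TKR = 55.90° ✓; |KR| = 11.60 ✓; ∠KRQ = 74.80° ✓; |RQ| = 24.50 ✗.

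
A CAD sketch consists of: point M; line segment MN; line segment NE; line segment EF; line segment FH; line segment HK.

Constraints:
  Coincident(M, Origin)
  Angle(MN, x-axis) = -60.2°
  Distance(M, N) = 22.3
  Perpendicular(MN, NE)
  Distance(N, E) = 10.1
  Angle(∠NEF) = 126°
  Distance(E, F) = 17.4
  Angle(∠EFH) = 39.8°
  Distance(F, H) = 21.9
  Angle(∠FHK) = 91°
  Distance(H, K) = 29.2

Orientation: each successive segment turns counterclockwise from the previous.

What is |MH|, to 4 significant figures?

13.63

∠NEF = 126.0° gives EF at 83.80° from the x-axis; with |EF| = 17.4, F = (21.73, 2.966). ∠EFH = 39.8° gives FH at -136.0° from the x-axis; with |FH| = 21.9, H = (5.973, -12.25). Then |MH| = |H − M| = 13.63.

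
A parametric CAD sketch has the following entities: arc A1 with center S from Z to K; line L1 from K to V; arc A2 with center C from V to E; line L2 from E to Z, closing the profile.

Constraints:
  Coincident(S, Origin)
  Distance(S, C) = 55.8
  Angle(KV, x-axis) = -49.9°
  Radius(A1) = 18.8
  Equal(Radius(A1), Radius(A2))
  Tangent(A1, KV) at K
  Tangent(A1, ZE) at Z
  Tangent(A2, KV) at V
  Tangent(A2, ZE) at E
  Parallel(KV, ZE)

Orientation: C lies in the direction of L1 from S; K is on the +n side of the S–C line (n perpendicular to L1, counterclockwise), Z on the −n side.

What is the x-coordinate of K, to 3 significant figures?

14.4

S is at the origin and C lies 55.8 along u from S, so C = 55.8·u = (35.9, -42.7). Tangency of A1 to both parallel lines with radius 18.8 puts K and Z at S ± 18.8·n: K = (14.4, 12.1), Z = (-14.4, -12.1). So K.x = 14.4.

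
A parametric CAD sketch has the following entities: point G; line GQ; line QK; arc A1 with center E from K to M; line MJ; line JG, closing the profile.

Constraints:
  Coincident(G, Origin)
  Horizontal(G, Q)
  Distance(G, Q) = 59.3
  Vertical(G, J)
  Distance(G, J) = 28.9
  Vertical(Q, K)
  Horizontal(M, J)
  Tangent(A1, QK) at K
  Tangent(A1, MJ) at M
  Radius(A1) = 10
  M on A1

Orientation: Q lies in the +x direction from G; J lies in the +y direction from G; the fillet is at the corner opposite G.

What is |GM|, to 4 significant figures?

57.15

The virtual corner opposite G is at (59.30, 28.90). A1 meets QK tangentially, so EK is at right angles to QK and tangency of A1 to MJ means the radius EM is perpendicular to MJ, with radius 10.0, so the center E sits 10.0 in from both sides at E = (49.30, 18.90). That places the tangent points at K = (59.30, 18.90) on QK and M = (49.30, 28.90) on MJ. Then |GM| = |M − G| = 57.15.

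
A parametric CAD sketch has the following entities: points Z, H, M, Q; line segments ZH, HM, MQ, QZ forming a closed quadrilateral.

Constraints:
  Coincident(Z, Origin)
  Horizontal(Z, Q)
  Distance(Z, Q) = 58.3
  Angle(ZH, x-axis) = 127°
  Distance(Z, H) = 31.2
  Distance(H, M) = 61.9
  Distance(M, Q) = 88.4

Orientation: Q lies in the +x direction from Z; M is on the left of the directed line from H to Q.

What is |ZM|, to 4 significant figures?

78.34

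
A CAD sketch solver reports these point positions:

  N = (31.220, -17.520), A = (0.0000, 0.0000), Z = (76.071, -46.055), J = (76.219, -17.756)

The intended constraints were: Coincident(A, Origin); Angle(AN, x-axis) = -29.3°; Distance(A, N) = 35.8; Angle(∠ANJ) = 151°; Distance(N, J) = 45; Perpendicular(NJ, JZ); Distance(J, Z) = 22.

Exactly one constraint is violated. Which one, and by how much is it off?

Distance(J, Z) = 22 — off by 6.30.

A = (0.00, 0.00) ✓; AN at -29.30° ✓; |AN| = 35.80 ✓; ∠ANJ = 151.0° ✓; |NJ| = 45.00 ✓; ∠(NJ, JZ) = 90.00° ✓; |JZ| = 28.30 ✗.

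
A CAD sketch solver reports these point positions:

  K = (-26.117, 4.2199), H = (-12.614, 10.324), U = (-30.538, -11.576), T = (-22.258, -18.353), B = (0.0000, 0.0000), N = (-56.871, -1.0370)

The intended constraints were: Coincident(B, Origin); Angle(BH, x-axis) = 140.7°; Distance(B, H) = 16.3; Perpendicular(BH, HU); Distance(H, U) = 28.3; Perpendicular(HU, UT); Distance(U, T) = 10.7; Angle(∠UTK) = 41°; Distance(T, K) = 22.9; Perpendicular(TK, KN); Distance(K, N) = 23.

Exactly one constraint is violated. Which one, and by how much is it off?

Distance(K, N) = 23 — off by 8.20.

B = (0.00, 0.00) ✓; BH at 140.7° ✓; |BH| = 16.30 ✓; ∠(BH, HU) = 90.00° ✓; |HU| = 28.30 ✓; ∠(HU, UT) = 90.00° ✓; |UT| = 10.70 ✓; ∠UTK = 41.00° ✓; |TK| = 22.90 ✓; ∠(TK, KN) = 90.00° ✓; |KN| = 31.20 ✗.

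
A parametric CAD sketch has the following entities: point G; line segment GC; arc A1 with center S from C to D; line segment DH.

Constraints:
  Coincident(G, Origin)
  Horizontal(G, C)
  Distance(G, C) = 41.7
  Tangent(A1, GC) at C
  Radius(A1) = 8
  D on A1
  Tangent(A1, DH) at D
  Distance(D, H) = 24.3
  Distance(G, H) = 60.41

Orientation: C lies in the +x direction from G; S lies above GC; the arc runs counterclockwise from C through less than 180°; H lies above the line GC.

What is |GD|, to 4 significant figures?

50.23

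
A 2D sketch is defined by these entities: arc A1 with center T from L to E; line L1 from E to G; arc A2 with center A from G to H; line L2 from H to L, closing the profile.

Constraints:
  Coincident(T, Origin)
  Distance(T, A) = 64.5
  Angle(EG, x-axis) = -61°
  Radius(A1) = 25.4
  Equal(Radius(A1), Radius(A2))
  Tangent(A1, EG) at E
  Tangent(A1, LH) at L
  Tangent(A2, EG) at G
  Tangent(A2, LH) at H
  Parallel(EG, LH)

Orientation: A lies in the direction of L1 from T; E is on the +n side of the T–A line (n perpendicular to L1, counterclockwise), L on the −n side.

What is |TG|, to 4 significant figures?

69.32

Tangency of A1 to both parallel lines with radius 25.4 puts E and L at T ± 25.4·n: E = (22.22, 12.31), L = (-22.22, -12.31). Equal radii place G and H the same way about A: G = A + 25.4·n = (53.49, -44.10), H = A − 25.4·n = (9.055, -68.73). Then |TG| = |G − T| = 69.32.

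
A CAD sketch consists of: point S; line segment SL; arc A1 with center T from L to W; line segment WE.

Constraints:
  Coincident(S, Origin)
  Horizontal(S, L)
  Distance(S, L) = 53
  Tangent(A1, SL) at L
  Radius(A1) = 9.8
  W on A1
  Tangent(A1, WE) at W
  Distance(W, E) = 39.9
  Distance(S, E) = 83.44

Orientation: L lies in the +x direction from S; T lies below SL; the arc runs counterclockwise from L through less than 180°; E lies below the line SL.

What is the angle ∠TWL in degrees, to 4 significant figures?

27.17°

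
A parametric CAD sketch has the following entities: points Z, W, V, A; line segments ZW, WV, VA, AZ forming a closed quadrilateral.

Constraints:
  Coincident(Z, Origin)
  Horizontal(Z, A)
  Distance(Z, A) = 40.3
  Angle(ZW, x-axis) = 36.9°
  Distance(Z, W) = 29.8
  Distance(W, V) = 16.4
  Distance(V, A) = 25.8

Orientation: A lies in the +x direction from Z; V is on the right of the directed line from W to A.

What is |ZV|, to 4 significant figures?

15.42

Z is at the origin; ZA is horizontal with |ZA| = 40.3 and A in +x, so A = (40.3, 0). ZW runs at 36.9° with |ZW| = 29.8, so W = (23.83, 17.89). V is determined by |WV| = 16.4 and |VA| = 25.8 together: it lies at the intersection of circle(W, 16.4) and circle(A, 25.8). With |WA| = 24.32, the foot of the radical line on WA is 4.003 from W and the perpendicular offset is √(16.4² − 4.003²) = 15.90. Taking the right-of-WA solution: V = (14.84, 4.176).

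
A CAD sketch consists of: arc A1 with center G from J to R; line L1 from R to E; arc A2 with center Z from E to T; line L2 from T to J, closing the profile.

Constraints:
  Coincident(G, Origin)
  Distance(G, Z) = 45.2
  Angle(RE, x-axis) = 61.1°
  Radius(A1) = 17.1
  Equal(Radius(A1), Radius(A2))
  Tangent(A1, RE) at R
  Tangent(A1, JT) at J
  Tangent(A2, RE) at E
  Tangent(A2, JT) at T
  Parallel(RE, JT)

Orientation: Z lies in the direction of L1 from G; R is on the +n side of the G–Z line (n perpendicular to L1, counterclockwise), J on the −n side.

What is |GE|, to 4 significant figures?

48.33

The slot axis is L1's direction at 61.1°, so u = (cos 61.1°, sin 61.1°) = (0.4833, 0.8755) and n = (−sin 61.1°, cos 61.1°) = (-0.8755, 0.4833). G is at the origin and Z lies 45.2 along u from G, so Z = 45.2·u = (21.84, 39.57). Tangency of A1 to both parallel lines with radius 17.1 puts R and J at G ± 17.1·n: R = (-14.97, 8.264), J = (14.97, -8.264). Equal radii place E and T the same way about Z: E = Z + 17.1·n = (6.874, 47.84), T = Z − 17.1·n = (36.81, 31.31). Then |GE| = |E − G| = 48.33.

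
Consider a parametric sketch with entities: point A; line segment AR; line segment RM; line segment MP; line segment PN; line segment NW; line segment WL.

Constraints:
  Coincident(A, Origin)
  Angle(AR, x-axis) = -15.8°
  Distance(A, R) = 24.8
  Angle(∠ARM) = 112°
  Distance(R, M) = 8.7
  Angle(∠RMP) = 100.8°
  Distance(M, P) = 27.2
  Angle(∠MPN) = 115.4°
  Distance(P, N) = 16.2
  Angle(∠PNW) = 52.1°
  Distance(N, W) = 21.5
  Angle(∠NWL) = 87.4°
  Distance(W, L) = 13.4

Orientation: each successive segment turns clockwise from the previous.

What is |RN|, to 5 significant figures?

36.293

∠RMP = 100.8° gives MP at -163.00° from the x-axis; with |MP| = 27.2, P = (-1.2089, -23.354). ∠MPN = 115.4° gives PN at 132.40° from the x-axis; with |PN| = 16.2, N = (-12.133, -11.391). Then |RN| = |N − R| = 36.293.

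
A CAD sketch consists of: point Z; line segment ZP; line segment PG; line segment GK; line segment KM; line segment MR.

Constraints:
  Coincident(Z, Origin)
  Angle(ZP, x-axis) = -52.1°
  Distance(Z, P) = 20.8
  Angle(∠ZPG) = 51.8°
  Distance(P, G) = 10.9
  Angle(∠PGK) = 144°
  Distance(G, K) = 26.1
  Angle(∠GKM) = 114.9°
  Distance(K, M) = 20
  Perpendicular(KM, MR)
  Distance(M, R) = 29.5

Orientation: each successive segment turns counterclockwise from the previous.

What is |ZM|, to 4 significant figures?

24.10

Z is at the origin; ZP runs at -52.1° with length 20.8, so P = (12.78, -16.41). ∠ZPG = 51.8° gives PG at 76.10° from the x-axis; with |PG| = 10.9, G = (15.40, -5.832). ∠PGK = 144.0° gives GK at 112.1° from the x-axis; with |GK| = 26.1, K = (5.576, 18.35). ∠GKM = 114.9° gives KM at 177.2° from the x-axis; with |KM| = 20.0, M = (-14.40, 19.33). Then |ZM| = |M − Z| = 24.10.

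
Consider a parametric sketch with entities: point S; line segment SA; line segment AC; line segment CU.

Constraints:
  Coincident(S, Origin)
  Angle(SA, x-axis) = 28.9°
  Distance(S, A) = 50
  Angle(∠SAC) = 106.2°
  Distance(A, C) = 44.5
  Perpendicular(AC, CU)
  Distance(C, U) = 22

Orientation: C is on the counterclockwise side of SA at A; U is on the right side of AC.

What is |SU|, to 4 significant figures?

91.21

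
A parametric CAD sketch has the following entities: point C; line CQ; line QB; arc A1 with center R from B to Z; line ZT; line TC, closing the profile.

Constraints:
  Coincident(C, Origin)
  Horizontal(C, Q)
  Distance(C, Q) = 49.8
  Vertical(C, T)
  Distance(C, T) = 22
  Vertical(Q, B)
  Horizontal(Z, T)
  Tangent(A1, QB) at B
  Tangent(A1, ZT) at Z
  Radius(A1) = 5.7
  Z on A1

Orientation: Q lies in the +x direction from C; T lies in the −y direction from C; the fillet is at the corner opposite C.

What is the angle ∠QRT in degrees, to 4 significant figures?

116.6°

CT is vertical with |CT| = 22.0 and T on the −y side, so T = (0.000, -22.00). The virtual corner opposite C is at (49.80, -22.00). A1 meets QB tangentially, so RB is at right angles to QB and since A1 is tangent to ZT there, RZ ⟂ ZT, with radius 5.7, so the center R sits 5.7 in from both sides at R = (44.10, -16.30). Then cos ∠QRT = RQ·RT / (|RQ||RT|), giving 116.6°.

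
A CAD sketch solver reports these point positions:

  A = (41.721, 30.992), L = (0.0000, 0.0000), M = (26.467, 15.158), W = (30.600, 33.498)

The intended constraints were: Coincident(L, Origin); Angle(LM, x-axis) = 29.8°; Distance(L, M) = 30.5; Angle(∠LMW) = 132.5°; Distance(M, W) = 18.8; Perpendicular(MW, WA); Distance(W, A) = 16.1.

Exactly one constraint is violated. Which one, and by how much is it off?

Distance(W, A) = 16.1 — off by 4.70.

L = (0.00, 0.00) ✓; LM at 29.80° ✓; |LM| = 30.50 ✓; ∠LMW = 132.5° ✓; |MW| = 18.80 ✓; ∠(MW, WA) = 90.00° ✓; |WA| = 11.40 ✗.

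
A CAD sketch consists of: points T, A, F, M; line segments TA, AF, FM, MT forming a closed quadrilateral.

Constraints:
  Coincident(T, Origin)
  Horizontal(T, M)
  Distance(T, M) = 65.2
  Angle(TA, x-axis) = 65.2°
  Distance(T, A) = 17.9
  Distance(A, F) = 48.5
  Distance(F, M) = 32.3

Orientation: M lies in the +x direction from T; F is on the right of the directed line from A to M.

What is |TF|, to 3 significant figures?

44.5

Checks: |AF| = 48.50 ✓; |FM| = 32.30 ✓.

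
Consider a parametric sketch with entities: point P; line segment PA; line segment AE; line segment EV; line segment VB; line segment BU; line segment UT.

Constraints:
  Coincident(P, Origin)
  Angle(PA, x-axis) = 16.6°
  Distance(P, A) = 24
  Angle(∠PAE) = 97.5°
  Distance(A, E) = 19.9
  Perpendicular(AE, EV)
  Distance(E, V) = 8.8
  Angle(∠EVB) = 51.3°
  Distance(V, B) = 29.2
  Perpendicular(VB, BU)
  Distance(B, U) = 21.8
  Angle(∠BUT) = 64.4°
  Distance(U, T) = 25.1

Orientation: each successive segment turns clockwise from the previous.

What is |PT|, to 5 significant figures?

37.114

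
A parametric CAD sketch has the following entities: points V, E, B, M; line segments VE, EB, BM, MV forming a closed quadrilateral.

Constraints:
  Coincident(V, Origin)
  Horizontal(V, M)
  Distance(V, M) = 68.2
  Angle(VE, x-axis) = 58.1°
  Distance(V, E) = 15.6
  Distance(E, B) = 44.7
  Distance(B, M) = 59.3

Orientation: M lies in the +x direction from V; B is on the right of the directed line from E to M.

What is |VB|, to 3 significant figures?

35.1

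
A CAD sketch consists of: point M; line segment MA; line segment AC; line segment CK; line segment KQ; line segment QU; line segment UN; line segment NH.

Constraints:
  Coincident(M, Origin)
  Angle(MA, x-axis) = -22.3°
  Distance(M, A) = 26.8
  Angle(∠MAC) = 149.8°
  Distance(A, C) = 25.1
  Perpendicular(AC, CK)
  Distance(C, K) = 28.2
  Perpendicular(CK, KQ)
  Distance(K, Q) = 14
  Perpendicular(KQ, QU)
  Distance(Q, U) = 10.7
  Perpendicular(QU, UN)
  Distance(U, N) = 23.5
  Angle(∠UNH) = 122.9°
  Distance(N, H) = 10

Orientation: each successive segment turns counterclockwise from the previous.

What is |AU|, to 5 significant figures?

20.723

M is at the origin; MA runs at -22.3° with length 26.8, so A = (24.796, -10.169). ∠MAC = 149.8° gives AC at 7.9000° from the x-axis; with |AC| = 25.1, C = (49.657, -6.7196). AC ⟂ CK, so CK runs at 97.900°; with |CK| = 28.2, K = (45.781, 21.213). CK ⟂ KQ, so KQ runs at -172.10°; with |KQ| = 14.0, Q = (31.914, 19.289). KQ ⟂ QU, so QU runs at -82.100°; with |QU| = 10.7, U = (33.385, 8.6901). Then |AU| = |U − A| = 20.723.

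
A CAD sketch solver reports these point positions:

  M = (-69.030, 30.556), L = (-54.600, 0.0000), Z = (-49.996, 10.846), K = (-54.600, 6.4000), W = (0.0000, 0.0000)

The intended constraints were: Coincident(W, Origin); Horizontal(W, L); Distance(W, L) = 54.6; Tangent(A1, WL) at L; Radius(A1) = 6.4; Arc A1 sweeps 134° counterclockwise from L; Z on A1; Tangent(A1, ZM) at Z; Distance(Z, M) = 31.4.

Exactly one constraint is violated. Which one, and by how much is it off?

Distance(Z, M) = 31.4 — off by 4.00.

W = (0.00, 0.00) ✓; W.y = 0.00, L.y = 0.00 ✓; |WL| = 54.60 ✓; ∠(KL, LW) = 90.00° ✓; |KL| = 6.400 ✓; bearing(K→Z) − bearing(K→L) = 134.0° ✓; |KZ| = 6.400 ✓; ∠(KZ, ZM) = 90.00° ✓; |ZM| = 27.40 ✗.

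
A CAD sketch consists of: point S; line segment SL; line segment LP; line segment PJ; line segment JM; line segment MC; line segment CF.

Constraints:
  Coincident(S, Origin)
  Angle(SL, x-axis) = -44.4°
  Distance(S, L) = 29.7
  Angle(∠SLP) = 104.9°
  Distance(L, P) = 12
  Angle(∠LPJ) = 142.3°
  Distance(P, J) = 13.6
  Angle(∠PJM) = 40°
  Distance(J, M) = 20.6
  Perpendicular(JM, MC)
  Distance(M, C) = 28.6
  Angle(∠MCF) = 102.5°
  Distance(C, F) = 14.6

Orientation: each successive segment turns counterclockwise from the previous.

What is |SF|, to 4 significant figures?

56.65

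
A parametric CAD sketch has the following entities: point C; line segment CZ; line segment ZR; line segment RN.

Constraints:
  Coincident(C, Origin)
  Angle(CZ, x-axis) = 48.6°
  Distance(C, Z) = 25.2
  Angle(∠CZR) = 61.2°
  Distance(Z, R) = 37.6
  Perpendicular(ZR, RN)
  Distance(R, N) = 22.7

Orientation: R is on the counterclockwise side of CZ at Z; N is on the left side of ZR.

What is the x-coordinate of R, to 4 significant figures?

-20.03

C is at the origin; CZ runs at 48.6° with length 25.2, so Z = 25.2·(cos 48.6°, sin 48.6°) = (16.67, 18.90). ∠CZR = 61.2°, so ZR runs at 48.6° + (180° − 61.2°) = 167.4° from the x-axis; with |ZR| = 37.6, R = Z + 37.6·(cos 167.4°, sin 167.4°) = (-20.03, 27.10). So R.x = -20.03.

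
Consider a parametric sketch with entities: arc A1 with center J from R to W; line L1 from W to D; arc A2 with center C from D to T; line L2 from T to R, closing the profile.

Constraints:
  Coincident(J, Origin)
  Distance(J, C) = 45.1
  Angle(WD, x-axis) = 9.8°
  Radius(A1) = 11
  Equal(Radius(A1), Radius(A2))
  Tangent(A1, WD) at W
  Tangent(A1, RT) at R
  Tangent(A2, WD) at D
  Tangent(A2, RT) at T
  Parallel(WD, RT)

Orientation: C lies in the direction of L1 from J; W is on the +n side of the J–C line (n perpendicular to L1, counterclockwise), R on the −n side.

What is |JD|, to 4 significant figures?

46.42

The slot axis is L1's direction at 9.8°, so u = (cos 9.8°, sin 9.8°) = (0.9854, 0.1702) and n = (−sin 9.8°, cos 9.8°) = (-0.1702, 0.9854). J is at the origin and C lies 45.1 along u from J, so C = 45.1·u = (44.44, 7.676). Tangency of A1 to both parallel lines with radius 11.0 puts W and R at J ± 11.0·n: W = (-1.872, 10.84), R = (1.872, -10.84). Equal radii place D and T the same way about C: D = C + 11.0·n = (42.57, 18.52), T = C − 11.0·n = (46.31, -3.163). Then |JD| = |D − J| = 46.42.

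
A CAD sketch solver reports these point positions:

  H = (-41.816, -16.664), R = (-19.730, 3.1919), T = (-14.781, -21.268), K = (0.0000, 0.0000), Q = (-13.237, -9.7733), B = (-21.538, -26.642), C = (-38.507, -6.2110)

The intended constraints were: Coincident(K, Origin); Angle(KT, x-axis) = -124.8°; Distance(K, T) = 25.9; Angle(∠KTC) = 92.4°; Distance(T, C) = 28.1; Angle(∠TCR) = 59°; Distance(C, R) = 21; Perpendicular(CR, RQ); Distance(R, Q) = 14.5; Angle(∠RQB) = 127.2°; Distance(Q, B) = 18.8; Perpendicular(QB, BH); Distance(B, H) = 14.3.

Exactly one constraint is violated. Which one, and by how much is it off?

Distance(B, H) = 14.3 — off by 8.30.

K = (0.00, 0.00) ✓; KT at -124.8° ✓; |KT| = 25.90 ✓; ∠KTC = 92.40° ✓; |TC| = 28.10 ✓; ∠TCR = 59.00° ✓; |CR| = 21.00 ✓; ∠(CR, RQ) = 90.00° ✓; |RQ| = 14.50 ✓; ∠RQB = 127.2° ✓; |QB| = 18.80 ✓; ∠(QB, BH) = 90.00° ✓; |BH| = 22.60 ✗.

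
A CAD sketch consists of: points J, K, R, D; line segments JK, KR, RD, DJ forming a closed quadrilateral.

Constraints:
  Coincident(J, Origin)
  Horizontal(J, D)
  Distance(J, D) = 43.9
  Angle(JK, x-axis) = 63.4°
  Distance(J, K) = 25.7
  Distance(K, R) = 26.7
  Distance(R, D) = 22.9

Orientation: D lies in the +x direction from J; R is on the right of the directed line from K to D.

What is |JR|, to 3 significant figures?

21.2

J is at the origin; JD is horizontal with |JD| = 43.9 and D in +x, so D = (43.9, 0). JK runs at 63.4° with |JK| = 25.7, so K = (11.5, 23.0). R is determined by |KR| = 26.7 and |RD| = 22.9 together: it lies at the intersection of circle(K, 26.7) and circle(D, 22.9). With |KD| = 39.7, the foot of the radical line on KD is 22.2 from K and the perpendicular offset is √(26.7² − 22.2²) = 14.8. Taking the right-of-KD solution: R = (21.1, -1.94).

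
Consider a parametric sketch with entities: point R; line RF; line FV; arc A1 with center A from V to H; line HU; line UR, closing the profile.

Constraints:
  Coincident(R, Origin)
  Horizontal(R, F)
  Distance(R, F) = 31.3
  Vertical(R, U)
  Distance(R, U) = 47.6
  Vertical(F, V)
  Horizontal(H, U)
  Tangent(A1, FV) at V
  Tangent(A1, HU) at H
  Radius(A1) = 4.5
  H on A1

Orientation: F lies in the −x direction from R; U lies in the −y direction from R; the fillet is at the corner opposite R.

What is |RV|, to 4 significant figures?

53.27

R is at the origin; R and F share the same y with |RF| = 31.3 and F on the −x side, so F = (-31.30, 0.000). RU is vertical with |RU| = 47.6 and U on the −y side, so U = (0.000, -47.60). The virtual corner opposite R is at (-31.30, -47.60). Tangency of A1 to FV means the radius AV is perpendicular to FV and tangency of A1 to HU means the radius AH is perpendicular to HU, with radius 4.5, so the center A sits 4.5 in from both sides at A = (-26.80, -43.10). That places the tangent points at V = (-31.30, -43.10) on FV and H = (-26.80, -47.60) on HU. Then |RV| = |V − R| = 53.27.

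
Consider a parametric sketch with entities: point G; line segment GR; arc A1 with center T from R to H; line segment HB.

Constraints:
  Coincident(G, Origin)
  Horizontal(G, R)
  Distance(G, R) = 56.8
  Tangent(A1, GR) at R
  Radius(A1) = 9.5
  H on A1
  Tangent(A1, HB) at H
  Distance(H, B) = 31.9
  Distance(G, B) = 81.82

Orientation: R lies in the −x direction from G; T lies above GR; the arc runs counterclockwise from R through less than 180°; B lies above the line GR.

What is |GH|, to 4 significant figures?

52.41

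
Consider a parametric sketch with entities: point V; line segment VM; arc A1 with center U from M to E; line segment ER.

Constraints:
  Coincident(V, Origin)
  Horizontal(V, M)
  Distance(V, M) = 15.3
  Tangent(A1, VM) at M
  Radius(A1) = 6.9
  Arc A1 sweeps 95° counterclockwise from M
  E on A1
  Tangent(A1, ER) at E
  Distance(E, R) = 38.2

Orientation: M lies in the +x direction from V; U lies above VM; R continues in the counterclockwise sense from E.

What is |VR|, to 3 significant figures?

49.3

On A1, M sits at bearing -90° from U; a 95° counterclockwise sweep puts E at bearing 5°, so E = U + 6.9·(cos 5°, sin 5°) = (22.2, 7.50). A1 meets ER tangentially, so UE is at right angles to ER, so ER runs along (−sin 5°, cos 5°); with |ER| = 38.2, R = (18.8, 45.6). Then |VR| = |R − V| = 49.3.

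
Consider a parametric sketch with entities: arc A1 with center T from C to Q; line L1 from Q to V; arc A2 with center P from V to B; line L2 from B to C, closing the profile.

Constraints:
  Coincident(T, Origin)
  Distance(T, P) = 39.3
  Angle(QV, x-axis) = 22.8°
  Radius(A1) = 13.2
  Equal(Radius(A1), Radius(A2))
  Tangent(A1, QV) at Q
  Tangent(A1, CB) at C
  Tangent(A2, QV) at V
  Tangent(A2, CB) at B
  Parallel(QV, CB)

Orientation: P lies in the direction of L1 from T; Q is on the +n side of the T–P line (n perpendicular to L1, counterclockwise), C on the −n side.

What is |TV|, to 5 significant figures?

41.458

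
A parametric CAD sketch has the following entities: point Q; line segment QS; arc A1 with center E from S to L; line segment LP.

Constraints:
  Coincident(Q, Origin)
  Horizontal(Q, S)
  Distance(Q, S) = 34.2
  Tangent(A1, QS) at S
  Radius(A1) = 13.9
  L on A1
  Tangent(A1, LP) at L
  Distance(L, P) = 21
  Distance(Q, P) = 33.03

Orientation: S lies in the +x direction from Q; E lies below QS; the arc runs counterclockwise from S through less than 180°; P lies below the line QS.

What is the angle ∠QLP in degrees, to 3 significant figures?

96.9°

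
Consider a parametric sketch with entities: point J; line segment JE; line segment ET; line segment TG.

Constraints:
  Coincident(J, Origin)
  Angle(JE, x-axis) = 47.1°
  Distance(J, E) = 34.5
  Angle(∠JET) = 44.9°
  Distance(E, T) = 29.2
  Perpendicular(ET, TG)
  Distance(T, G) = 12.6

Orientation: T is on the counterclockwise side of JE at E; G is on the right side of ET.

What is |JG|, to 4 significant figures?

37.26

∠JET = 44.9°, so ET runs at 47.1° + (180° − 44.9°) = 182.2° from the x-axis; with |ET| = 29.2, T = E + 29.2·(cos 182.2°, sin 182.2°) = (-5.694, 24.15). The perpendicularity gives TG at right angles to ET; with |TG| = 12.6 on the right of ET, G = T + 12.6·(-0.03839, 0.9993) = (-6.177, 36.74). Then |JG| = |G − J| = 37.26.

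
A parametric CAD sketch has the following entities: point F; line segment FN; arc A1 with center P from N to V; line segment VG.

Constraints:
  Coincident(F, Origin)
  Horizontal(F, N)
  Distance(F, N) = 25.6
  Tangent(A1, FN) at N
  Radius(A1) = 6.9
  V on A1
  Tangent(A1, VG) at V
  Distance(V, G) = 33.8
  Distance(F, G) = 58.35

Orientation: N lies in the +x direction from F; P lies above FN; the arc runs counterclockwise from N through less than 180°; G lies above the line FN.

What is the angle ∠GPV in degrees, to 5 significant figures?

78.462°

F is at the origin; F and N share the same y with |FN| = 25.6 and N on the +x side, so N = (25.600, 0.0000). A1 meets FN tangentially, so PN is at right angles to FN, so P = N + (0, 6.9) = (25.600, 6.9000). Since PV ⟂ VG (tangency), |PG| = √(6.9² + 33.8²) = 34.497 regardless of where V sits on A1. So G lies on both circle(F, 58.35) and circle(P, 34.497); the above-FN intersection is G = (48.070, 33.075). V is the foot of the tangent from G: V = (31.629, 3.5435).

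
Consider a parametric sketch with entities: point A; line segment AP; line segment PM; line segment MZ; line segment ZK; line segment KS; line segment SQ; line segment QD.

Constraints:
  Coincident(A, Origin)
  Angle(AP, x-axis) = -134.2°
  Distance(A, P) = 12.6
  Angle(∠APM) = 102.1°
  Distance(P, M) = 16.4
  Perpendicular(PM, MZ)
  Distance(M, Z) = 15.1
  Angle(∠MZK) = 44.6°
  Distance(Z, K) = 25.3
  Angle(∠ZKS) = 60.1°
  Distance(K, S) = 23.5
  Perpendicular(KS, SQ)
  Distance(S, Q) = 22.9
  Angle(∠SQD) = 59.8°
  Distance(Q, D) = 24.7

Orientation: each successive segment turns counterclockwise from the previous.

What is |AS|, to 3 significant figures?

32.0

A is at the origin; AP runs at -134.2° with length 12.6, so P = (-8.78, -9.03). ∠APM = 102.1° gives PM at -56.3° from the x-axis; with |PM| = 16.4, M = (0.315, -22.7). The perpendicularity gives MZ at right angles to PM, so MZ runs at 33.7°; with |MZ| = 15.1, Z = (12.9, -14.3). ∠MZK = 44.6° gives ZK at 169° from the x-axis; with |ZK| = 25.3, K = (-12.0, -9.51). ∠ZKS = 60.1° gives KS at -71.0° from the x-axis; with |KS| = 23.5, S = (-4.32, -31.7). Then |AS| = |S − A| = 32.0.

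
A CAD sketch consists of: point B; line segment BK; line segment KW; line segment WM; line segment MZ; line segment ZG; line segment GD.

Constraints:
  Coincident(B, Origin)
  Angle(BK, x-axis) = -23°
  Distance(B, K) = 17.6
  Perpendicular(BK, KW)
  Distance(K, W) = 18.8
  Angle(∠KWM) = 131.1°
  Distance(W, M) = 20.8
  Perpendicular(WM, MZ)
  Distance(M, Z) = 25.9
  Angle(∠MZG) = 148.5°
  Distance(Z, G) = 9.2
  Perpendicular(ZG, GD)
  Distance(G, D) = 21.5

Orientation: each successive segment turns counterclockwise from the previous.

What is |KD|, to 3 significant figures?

13.0

B is at the origin; BK runs at -23.0° with length 17.6, so K = (16.2, -6.88). BK ⟂ KW, so KW runs at 67.0°; with |KW| = 18.8, W = (23.5, 10.4). ∠KWM = 131.1° gives WM at 116° from the x-axis; with |WM| = 20.8, M = (14.5, 29.1). The perpendicularity gives MZ at right angles to WM, so MZ runs at -154°; with |MZ| = 25.9, Z = (-8.84, 17.8). ∠MZG = 148.5° gives ZG at -123° from the x-axis; with |ZG| = 9.2, G = (-13.8, 10.1). ZG ⟂ GD, so GD runs at -32.6°; with |GD| = 21.5, D = (4.32, -1.51). Then |KD| = |D − K| = 13.0.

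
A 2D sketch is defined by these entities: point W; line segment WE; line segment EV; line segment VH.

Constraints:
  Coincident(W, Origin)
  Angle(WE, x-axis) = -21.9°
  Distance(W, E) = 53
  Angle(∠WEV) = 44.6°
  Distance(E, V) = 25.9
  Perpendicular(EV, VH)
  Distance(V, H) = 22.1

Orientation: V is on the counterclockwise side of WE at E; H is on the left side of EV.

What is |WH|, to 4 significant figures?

19.20

W is at the origin; WE runs at -21.9° with length 53.0, so E = 53.0·(cos -21.9°, sin -21.9°) = (49.18, -19.77). ∠WEV = 44.6°, so EV runs at -21.9° + (180° − 44.6°) = 113.5° from the x-axis; with |EV| = 25.9, V = E + 25.9·(cos 113.5°, sin 113.5°) = (38.85, 3.984). EV ⟂ VH; with |VH| = 22.1 on the left of EV, H = V + 22.1·(-0.9171, -0.3987) = (18.58, -4.829). Then |WH| = |H − W| = 19.20.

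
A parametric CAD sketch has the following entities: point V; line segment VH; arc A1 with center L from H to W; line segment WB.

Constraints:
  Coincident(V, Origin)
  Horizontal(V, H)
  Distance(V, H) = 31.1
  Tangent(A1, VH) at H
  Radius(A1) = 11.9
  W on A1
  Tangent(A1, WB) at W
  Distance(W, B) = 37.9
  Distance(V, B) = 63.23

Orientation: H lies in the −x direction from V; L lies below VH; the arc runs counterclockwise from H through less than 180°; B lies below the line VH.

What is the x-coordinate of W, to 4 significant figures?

-42.86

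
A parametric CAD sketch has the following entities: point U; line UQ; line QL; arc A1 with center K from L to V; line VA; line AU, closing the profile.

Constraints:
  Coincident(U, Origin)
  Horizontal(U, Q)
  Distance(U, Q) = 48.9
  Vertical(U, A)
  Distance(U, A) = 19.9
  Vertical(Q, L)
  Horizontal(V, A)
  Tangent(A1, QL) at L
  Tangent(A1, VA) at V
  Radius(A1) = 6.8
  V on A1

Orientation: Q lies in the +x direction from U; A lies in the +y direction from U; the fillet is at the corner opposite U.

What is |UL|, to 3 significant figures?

50.6

U is at the origin; U and Q share the same y with |UQ| = 48.9 and Q on the +x side, so Q = (48.9, 0.00). UA is vertical with |UA| = 19.9 and A on the +y side, so A = (0.00, 19.9). The virtual corner opposite U is at (48.9, 19.9). Since A1 is tangent to QL there, KL ⟂ QL and since A1 is tangent to VA there, KV ⟂ VA, with radius 6.8, so the center K sits 6.8 in from both sides at K = (42.1, 13.1). That places the tangent points at L = (48.9, 13.1) on QL and V = (42.1, 19.9) on VA. Then |UL| = |L − U| = 50.6.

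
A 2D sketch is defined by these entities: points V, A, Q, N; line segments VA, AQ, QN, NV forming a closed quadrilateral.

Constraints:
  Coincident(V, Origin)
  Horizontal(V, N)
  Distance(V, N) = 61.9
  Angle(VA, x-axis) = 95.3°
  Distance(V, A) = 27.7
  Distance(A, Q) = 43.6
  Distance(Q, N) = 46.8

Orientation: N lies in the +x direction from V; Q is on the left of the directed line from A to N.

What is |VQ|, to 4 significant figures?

56.44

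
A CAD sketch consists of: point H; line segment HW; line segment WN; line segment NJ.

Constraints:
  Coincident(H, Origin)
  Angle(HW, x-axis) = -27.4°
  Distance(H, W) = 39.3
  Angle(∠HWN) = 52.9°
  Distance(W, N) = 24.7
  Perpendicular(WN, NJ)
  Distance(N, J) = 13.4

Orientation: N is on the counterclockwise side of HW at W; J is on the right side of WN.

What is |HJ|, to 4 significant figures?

44.76

H is at the origin; HW runs at -27.4° with length 39.3, so W = 39.3·(cos -27.4°, sin -27.4°) = (34.89, -18.09). ∠HWN = 52.9°, so WN runs at -27.4° + (180° − 52.9°) = 99.70° from the x-axis; with |WN| = 24.7, N = W + 24.7·(cos 99.70°, sin 99.70°) = (30.73, 6.261). WN ⟂ NJ; with |NJ| = 13.4 on the right of WN, J = N + 13.4·(0.9857, 0.1685) = (43.94, 8.519). Then |HJ| = |J − H| = 44.76.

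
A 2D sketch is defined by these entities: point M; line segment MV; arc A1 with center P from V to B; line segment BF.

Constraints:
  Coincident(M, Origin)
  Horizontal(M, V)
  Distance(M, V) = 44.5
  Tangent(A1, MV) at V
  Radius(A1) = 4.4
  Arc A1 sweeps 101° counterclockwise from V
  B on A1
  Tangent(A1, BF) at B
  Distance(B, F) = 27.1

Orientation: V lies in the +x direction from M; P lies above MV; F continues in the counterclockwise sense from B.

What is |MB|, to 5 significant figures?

49.100

M is at the origin; M and V share the same y with |MV| = 44.5 and V on the +x side, so V = (44.500, 0.0000). A1 meets MV tangentially, so PV is at right angles to MV, so P = V + (0, 4.4) = (44.500, 4.4000). On A1, V sits at bearing -90° from P; a 101° counterclockwise sweep puts B at bearing 11°, so B = P + 4.4·(cos 11°, sin 11°) = (48.819, 5.2396). Then |MB| = |B − M| = 49.100.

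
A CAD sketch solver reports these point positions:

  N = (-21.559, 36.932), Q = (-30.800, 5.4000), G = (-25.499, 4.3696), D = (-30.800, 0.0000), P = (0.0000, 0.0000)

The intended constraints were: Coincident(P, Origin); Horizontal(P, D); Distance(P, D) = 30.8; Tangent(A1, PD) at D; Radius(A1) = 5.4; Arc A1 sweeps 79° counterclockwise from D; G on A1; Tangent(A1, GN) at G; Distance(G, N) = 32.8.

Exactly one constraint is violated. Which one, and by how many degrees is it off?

Tangent(A1, GN) at G — off by 4.10°.

P = (0.00, 0.00) ✓; P.y = 0.00, D.y = 0.00 ✓; |PD| = 30.80 ✓; ∠(QD, DP) = 90.00° ✓; |QD| = 5.400 ✓; bearing(Q→G) − bearing(Q→D) = 79.00° ✓; |QG| = 5.400 ✓; ∠(QG, GN) = 85.90° ✗; |GN| = 32.80 ✓.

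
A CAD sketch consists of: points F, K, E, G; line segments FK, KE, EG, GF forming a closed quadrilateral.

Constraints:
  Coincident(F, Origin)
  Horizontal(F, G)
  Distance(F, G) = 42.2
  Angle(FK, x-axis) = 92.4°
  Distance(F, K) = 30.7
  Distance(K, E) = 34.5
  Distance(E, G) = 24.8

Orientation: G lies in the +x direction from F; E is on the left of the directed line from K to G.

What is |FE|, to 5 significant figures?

39.488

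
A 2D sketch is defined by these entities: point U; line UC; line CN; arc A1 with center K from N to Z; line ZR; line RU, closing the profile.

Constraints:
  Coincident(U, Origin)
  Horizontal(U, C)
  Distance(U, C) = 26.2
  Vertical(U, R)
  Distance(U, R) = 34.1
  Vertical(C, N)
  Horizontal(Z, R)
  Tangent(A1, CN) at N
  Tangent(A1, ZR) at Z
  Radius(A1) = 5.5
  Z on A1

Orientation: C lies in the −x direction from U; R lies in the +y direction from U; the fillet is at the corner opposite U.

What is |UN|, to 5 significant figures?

38.787

U is at the origin; U and C share the same y with |UC| = 26.2 and C on the −x side, so C = (-26.200, 0.0000). UR is vertical with |UR| = 34.1 and R on the +y side, so R = (0.0000, 34.100). The virtual corner opposite U is at (-26.200, 34.100). Since A1 is tangent to CN there, KN ⟂ CN and tangency of A1 to ZR means the radius KZ is perpendicular to ZR, with radius 5.5, so the center K sits 5.5 in from both sides at K = (-20.700, 28.600). That places the tangent points at N = (-26.200, 28.600) on CN and Z = (-20.700, 34.100) on ZR. Then |UN| = |N − U| = 38.787.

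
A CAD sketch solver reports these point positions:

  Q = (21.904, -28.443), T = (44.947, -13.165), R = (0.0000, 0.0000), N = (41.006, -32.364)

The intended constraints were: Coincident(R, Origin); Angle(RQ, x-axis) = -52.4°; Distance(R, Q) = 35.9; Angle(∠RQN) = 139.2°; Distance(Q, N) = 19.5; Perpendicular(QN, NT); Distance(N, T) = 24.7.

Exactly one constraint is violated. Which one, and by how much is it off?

Distance(N, T) = 24.7 — off by 5.10.

R = (0.00, 0.00) ✓; RQ at -52.40° ✓; |RQ| = 35.90 ✓; ∠RQN = 139.2° ✓; |QN| = 19.50 ✓; ∠(QN, NT) = 90.00° ✓; |NT| = 19.60 ✗.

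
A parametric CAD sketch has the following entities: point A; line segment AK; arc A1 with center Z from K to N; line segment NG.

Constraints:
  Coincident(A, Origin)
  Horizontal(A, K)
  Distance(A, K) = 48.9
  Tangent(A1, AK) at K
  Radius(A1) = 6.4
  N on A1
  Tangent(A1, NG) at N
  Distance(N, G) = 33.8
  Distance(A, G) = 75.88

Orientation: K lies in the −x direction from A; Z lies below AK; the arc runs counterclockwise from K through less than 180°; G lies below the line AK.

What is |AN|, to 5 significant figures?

55.030

Checks: |ZN| = 6.400 ✓; ∠(ZN, NG) = 90.00° ✓; |NG| = 33.80 ✓; |AG| = 75.88 ✓.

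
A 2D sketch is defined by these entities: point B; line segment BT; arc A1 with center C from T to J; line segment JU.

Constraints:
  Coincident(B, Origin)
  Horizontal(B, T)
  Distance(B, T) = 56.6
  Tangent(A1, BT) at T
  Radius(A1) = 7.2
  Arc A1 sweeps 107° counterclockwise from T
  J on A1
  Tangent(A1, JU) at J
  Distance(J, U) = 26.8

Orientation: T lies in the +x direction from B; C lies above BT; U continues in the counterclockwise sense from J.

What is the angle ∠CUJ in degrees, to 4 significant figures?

15.04°

B is at the origin; BT is horizontal with |BT| = 56.6 and T on the +x side, so T = (56.60, 0.000). Tangency of A1 to BT means the radius CT is perpendicular to BT, so C = T + (0, 7.2) = (56.60, 7.200). On A1, T sits at bearing -90° from C; a 107° counterclockwise sweep puts J at bearing 17°, so J = C + 7.2·(cos 17°, sin 17°) = (63.49, 9.305). Since A1 is tangent to JU there, CJ ⟂ JU, so JU runs along (−sin 17°, cos 17°); with |JU| = 26.8, U = (55.65, 34.93). Then cos ∠CUJ = UC·UJ / (|UC||UJ|), giving 15.04°.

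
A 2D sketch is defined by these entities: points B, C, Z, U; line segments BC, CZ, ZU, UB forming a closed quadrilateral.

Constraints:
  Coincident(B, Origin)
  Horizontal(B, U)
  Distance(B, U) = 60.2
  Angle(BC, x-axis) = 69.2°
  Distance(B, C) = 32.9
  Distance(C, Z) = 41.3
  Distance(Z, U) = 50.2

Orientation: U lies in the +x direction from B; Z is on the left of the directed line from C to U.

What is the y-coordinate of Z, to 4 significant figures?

48.89

B is at the origin; B and U share the same y with |BU| = 60.2 and U in +x, so U = (60.2, 0). BC runs at 69.2° with |BC| = 32.9, so C = (11.68, 30.76). Z is determined by |CZ| = 41.3 and |ZU| = 50.2 together: it lies at the intersection of circle(C, 41.3) and circle(U, 50.2). With |CU| = 57.44, the foot of the radical line on CU is 21.63 from C and the perpendicular offset is √(41.3² − 21.63²) = 35.18. Taking the left-of-CU solution: Z = (48.79, 48.89).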